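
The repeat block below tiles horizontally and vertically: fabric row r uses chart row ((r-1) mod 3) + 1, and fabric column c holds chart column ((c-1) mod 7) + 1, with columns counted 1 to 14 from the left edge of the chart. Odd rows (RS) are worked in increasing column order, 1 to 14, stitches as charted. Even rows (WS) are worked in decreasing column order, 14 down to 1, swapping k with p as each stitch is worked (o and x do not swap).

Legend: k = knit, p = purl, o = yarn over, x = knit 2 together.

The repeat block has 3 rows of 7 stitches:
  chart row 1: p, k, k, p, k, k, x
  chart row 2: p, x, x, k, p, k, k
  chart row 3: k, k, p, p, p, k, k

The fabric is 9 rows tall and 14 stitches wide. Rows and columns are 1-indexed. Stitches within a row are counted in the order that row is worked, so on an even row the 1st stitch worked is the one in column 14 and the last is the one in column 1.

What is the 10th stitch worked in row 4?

Stitch:
p

Derivation:
Row 4: (4-1) mod 3 = 0, so use chart row 1. Even row -> WS.
Chart row 1 tiled across columns 1-14: p k k p k k x p k k p k k x
WS row: flip the tiled sequence (start at column 14) and apply k<->p; o and x stay.
Row 4 as worked: x p p k p p k x p p k p p k
Stitch 10 in working order -> p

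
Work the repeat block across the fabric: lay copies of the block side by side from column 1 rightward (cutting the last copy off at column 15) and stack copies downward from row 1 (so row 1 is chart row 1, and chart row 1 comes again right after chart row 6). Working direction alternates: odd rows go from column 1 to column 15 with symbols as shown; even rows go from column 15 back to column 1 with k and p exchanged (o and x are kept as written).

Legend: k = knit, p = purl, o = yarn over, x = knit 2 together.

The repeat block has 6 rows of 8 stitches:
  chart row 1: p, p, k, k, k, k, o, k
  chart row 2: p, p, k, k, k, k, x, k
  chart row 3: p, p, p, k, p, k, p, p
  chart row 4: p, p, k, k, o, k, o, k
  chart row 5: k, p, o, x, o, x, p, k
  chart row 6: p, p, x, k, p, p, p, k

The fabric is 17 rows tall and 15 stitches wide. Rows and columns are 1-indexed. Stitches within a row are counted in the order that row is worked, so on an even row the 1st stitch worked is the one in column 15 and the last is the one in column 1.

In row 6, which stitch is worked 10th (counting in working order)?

Stitch:
k

Derivation:
Row 6 uses chart row ((6-1) mod 6)+1 = 6. Row 6 is even, so WS.
Chart row 6 tiled across columns 1-15: p p x k p p p k p p x k p p p
Wrong side: read the tiled row from column 15 down to 1 and exchange k with p (leave o, x).
Row 6 as worked: k k k p x k k p k k k p x k k
The 10th stitch worked is k.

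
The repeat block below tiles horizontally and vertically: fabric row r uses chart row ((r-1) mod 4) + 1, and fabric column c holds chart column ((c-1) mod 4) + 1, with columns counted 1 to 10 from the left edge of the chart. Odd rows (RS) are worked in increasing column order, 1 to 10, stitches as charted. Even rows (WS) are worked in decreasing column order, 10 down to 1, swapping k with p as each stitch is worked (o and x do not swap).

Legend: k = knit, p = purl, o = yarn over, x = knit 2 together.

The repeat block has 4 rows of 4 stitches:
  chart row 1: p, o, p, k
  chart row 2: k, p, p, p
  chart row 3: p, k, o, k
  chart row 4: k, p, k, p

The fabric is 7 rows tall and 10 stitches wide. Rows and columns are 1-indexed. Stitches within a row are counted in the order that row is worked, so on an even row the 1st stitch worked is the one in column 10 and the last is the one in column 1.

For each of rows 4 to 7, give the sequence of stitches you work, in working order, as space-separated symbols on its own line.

== ROWS AS WORKED ==
k p k p k p k p k p
p o p k p o p k p o
k p k k k p k k k p
p k o k p k o k p k

Derivation:
Row 4: chart row 4, WS - tiled (columns 1-10): k p k p k p k p k p; work from column 10 back to 1 with k<->p swapped.
Row 5: chart row 1, RS - tile across columns 1-10 and work as-is.
Row 6: chart row 2, WS - tiled (columns 1-10): k p p p k p p p k p; work from column 10 back to 1 with k<->p swapped.
Row 7: chart row 3, RS - tile across columns 1-10 and work as-is.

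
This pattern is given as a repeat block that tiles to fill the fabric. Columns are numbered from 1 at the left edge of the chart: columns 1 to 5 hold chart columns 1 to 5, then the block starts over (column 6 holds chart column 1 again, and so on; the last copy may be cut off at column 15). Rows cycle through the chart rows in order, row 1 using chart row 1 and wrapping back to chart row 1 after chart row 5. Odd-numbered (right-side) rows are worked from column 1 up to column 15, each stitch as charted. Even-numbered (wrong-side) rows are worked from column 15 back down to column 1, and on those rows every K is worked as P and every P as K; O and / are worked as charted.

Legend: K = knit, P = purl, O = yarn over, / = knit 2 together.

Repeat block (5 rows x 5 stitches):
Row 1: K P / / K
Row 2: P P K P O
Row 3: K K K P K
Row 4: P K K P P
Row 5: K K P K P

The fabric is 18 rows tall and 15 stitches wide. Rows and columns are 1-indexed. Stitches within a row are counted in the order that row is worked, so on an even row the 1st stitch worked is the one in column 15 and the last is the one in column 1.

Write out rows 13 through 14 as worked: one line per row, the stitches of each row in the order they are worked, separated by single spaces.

Row 13: chart row 3, RS - tile across columns 1-15 and work as-is.
Row 14: chart row 4, WS - tiled (columns 1-15): P K K P P P K K P P P K K P P; work from column 15 back to 1 with K<->P swapped.

Result:
K K K P K K K K P K K K K P K
K K P P K K K P P K K K P P K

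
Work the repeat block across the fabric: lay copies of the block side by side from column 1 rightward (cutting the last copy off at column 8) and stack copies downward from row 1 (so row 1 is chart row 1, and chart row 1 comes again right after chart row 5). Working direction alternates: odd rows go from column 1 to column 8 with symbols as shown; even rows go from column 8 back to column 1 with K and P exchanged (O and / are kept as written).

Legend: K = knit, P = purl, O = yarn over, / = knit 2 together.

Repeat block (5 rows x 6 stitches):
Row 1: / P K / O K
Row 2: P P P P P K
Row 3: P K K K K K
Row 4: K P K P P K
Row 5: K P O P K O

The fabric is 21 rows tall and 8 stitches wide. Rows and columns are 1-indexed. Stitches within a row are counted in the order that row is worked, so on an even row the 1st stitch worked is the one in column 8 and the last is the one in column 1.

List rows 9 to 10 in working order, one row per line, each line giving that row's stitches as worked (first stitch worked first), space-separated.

== ROWS AS WORKED ==
K P K P P K K P
K P O P K O K P

Derivation:
Row 9: chart row 4, RS - tile across columns 1-8 and work as-is.
Row 10: chart row 5, WS - tiled (columns 1-8): K P O P K O K P; work from column 8 back to 1 with K<->P swapped.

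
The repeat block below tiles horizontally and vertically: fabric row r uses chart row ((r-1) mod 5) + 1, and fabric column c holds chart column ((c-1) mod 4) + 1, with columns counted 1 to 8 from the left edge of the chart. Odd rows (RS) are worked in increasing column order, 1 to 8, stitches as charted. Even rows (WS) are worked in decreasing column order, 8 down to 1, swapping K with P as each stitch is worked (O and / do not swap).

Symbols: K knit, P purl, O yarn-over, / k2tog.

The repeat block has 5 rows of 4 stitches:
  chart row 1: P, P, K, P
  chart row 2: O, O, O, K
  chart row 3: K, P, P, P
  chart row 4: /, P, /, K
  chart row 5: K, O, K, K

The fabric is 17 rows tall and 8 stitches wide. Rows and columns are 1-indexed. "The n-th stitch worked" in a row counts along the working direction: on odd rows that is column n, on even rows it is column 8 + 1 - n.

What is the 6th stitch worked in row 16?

For row 16: chart row = ((16-1) mod 5) + 1 = 1; this is a WS (even) row.
Chart row 1 tiled across columns 1-8: P P K P P P K P
WS: work from column 8 back to column 1 (reverse the tiled row), swapping K<->P (O and / unchanged).
Row 16 as worked: K P K K K P K K
Stitch 6 in working order -> P

Result:
P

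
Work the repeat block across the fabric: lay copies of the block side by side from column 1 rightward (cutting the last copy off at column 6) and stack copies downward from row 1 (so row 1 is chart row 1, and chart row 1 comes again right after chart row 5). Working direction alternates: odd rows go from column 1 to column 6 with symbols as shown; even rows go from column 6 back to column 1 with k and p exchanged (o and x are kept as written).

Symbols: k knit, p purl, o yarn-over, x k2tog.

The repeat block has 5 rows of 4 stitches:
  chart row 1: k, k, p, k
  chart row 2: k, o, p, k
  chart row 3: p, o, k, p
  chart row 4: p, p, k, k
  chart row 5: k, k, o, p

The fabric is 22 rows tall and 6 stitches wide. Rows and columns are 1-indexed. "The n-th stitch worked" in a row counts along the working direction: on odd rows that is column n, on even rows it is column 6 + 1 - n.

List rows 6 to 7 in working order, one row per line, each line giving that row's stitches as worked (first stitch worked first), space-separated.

Result:
p p p k p p
k o p k k o

Derivation:
Row 6: chart row 1, WS - tiled (columns 1-6): k k p k k k; work from column 6 back to 1 with k<->p swapped.
Row 7: chart row 2, RS - tile across columns 1-6 and work as-is.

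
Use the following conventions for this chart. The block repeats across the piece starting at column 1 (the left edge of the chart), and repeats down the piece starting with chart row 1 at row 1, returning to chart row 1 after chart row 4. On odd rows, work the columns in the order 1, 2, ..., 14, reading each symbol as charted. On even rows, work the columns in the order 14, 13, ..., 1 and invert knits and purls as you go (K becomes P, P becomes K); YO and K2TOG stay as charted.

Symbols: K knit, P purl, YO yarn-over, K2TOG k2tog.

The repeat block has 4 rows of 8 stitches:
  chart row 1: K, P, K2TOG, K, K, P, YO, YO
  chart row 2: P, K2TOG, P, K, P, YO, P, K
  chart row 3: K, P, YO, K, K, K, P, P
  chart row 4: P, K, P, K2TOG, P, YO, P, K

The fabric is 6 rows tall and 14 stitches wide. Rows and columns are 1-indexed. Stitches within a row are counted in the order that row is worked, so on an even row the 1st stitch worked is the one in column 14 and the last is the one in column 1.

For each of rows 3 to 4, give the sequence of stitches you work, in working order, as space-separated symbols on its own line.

Row 3: chart row 3, RS - tile across columns 1-14 and work as-is.
Row 4: chart row 4, WS - tiled (columns 1-14): P K P K2TOG P YO P K P K P K2TOG P YO; work from column 14 back to 1 with K<->P swapped.

Result:
K P YO K K K P P K P YO K K K
YO K K2TOG K P K P K YO K K2TOG K P K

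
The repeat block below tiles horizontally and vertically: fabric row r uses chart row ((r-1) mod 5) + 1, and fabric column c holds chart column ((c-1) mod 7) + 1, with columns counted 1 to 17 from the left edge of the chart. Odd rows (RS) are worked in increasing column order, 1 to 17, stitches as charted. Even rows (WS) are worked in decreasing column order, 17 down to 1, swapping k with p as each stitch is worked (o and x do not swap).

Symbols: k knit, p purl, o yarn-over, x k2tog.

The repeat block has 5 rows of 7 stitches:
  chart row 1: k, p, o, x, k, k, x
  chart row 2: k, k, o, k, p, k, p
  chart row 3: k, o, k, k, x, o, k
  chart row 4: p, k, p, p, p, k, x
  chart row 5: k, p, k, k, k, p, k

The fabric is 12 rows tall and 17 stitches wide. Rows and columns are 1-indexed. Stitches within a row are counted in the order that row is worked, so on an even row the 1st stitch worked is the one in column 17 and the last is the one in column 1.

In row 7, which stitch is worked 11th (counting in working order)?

Stitch:
k

Derivation:
For row 7: chart row = ((7-1) mod 5) + 1 = 2; this is a RS (odd) row.
Chart row 2 tiled across columns 1-17: k k o k p k p k k o k p k p k k o
RS row: no reversal, no swap; stitch n worked = column n.
The 11th stitch worked is k.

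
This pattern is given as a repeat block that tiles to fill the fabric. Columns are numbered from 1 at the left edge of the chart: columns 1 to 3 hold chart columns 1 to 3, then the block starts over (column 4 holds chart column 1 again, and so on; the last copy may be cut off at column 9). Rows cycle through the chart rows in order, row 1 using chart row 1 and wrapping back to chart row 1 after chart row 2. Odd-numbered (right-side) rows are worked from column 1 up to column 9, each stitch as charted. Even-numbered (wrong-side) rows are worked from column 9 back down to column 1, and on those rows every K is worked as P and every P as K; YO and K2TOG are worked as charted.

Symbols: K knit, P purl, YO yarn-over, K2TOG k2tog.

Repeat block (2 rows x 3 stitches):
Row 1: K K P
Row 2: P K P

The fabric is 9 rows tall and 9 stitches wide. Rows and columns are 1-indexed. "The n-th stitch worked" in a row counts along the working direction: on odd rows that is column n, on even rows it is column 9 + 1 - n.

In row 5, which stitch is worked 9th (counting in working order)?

For row 5: chart row = ((5-1) mod 2) + 1 = 1; this is a RS (odd) row.
Chart row 1 tiled across columns 1-9: K K P K K P K K P
Right side: take the tiled row as-is (worked left to right from column 1).
Stitch 9 in working order -> P

== STITCH ==
P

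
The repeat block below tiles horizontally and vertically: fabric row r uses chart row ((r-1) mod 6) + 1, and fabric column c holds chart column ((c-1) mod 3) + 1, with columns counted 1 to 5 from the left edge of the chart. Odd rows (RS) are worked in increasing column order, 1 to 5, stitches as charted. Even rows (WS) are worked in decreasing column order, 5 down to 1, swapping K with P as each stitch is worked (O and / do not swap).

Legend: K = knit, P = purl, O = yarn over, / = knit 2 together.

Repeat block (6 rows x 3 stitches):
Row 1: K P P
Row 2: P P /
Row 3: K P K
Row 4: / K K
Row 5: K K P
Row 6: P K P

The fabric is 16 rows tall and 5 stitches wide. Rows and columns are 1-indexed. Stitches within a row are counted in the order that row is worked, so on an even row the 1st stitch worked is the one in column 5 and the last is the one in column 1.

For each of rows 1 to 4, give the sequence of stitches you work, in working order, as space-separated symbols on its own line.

Row 1: chart row 1, RS - tile across columns 1-5 and work as-is.
Row 2: chart row 2, WS - tiled (columns 1-5): P P / P P; work from column 5 back to 1 with K<->P swapped.
Row 3: chart row 3, RS - tile across columns 1-5 and work as-is.
Row 4: chart row 4, WS - tiled (columns 1-5): / K K / K; work from column 5 back to 1 with K<->P swapped.

Result:
K P P K P
K K / K K
K P K K P
P / P P /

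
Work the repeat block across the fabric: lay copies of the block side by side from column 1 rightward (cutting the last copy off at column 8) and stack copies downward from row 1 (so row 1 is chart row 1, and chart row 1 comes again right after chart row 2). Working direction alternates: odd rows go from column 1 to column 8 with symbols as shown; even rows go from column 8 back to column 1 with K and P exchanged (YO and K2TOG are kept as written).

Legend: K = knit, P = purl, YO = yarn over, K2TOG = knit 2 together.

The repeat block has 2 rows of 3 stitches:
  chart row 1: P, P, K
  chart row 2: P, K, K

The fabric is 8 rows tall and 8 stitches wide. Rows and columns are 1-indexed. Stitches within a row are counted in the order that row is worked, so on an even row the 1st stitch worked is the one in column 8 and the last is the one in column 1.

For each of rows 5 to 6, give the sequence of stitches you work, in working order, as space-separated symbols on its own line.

Row 5: chart row 1, RS - tile across columns 1-8 and work as-is.
Row 6: chart row 2, WS - tiled (columns 1-8): P K K P K K P K; work from column 8 back to 1 with K<->P swapped.

Rows as worked:
P P K P P K P P
P K P P K P P K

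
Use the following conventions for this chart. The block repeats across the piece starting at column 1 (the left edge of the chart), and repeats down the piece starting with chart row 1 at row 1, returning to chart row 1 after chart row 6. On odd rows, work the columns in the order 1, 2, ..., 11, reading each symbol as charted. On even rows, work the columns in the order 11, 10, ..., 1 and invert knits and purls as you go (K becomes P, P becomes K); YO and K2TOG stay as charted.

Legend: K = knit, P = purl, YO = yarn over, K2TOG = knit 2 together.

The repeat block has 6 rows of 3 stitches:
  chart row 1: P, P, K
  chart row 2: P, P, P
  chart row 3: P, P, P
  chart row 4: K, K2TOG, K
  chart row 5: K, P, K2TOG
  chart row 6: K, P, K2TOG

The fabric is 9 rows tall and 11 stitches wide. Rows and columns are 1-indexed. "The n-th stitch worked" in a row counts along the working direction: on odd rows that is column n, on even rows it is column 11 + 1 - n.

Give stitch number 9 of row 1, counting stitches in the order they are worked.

Row 1: (1-1) mod 6 = 0, so use chart row 1. Odd row -> RS.
Chart row 1 tiled across columns 1-11: P P K P P K P P K P P
RS: work column 1 to column 11, symbols as charted — the tiled row is the row as worked.
The 9th stitch worked is K.

Stitch:
K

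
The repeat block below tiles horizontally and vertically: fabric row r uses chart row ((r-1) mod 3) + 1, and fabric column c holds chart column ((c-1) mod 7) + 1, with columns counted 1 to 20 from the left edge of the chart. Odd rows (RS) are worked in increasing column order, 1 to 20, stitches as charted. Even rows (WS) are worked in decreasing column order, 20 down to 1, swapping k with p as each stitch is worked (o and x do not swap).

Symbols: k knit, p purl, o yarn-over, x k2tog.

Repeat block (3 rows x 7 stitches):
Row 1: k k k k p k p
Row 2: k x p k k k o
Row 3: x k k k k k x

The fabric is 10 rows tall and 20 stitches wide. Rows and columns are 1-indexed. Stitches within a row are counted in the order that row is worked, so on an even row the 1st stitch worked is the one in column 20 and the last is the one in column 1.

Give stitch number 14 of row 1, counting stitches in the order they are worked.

Stitch:
p

Derivation:
Row 1: (1-1) mod 3 = 0, so use chart row 1. Odd row -> RS.
Chart row 1 tiled across columns 1-20: k k k k p k p k k k k p k p k k k k p k
Right side: take the tiled row as-is (worked left to right from column 1).
Counting 14 along the worked row gives p.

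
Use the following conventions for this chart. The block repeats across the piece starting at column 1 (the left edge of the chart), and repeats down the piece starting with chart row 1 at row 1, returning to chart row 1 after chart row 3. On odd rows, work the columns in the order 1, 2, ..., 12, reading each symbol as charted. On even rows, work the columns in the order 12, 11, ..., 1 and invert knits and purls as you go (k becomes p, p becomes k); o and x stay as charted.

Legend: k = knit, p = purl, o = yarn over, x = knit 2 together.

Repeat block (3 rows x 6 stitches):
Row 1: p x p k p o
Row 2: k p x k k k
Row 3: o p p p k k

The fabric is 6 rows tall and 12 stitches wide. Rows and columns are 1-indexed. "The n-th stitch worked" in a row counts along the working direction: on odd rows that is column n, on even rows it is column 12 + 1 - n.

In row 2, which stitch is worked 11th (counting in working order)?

Result:
k

Derivation:
Row 2: (2-1) mod 3 = 1, so use chart row 2. Even row -> WS.
Chart row 2 tiled across columns 1-12: k p x k k k k p x k k k
Wrong side: read the tiled row from column 12 down to 1 and exchange k with p (leave o, x).
Row 2 as worked: p p p x k p p p p x k p
Stitch 11 in working order -> k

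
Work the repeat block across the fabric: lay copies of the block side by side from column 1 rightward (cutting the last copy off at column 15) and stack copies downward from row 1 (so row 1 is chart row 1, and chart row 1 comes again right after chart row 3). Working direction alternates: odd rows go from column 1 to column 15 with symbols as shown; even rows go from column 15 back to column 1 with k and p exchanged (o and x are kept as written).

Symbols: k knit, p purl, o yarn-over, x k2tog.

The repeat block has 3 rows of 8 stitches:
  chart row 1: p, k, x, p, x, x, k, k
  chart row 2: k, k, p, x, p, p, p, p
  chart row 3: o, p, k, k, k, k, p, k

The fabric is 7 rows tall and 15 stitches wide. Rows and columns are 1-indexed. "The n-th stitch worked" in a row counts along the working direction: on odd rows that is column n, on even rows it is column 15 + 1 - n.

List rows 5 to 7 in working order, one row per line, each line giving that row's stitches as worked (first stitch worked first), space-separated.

Rows as worked:
k k p x p p p p k k p x p p p
k p p p p k o p k p p p p k o
p k x p x x k k p k x p x x k

Derivation:
Row 5: chart row 2, RS - tile across columns 1-15 and work as-is.
Row 6: chart row 3, WS - tiled (columns 1-15): o p k k k k p k o p k k k k p; work from column 15 back to 1 with k<->p swapped.
Row 7: chart row 1, RS - tile across columns 1-15 and work as-is.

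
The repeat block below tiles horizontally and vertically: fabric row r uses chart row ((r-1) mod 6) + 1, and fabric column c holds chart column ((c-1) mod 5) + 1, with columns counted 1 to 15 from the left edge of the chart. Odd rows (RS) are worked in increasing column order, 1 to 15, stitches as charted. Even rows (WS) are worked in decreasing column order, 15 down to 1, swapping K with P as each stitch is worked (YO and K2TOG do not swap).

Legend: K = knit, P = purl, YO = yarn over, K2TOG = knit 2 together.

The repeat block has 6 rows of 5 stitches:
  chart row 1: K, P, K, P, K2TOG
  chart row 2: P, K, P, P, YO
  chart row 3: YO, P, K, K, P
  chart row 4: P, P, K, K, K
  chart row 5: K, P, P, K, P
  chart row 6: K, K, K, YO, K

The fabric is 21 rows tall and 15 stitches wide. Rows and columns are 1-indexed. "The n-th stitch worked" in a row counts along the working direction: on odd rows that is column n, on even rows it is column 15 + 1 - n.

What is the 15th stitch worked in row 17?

Row 17 uses chart row ((17-1) mod 6)+1 = 5. Row 17 is odd, so RS.
Chart row 5 tiled across columns 1-15: K P P K P K P P K P K P P K P
RS: work column 1 to column 15, symbols as charted — the tiled row is the row as worked.
The 15th stitch worked is P.

Result:
P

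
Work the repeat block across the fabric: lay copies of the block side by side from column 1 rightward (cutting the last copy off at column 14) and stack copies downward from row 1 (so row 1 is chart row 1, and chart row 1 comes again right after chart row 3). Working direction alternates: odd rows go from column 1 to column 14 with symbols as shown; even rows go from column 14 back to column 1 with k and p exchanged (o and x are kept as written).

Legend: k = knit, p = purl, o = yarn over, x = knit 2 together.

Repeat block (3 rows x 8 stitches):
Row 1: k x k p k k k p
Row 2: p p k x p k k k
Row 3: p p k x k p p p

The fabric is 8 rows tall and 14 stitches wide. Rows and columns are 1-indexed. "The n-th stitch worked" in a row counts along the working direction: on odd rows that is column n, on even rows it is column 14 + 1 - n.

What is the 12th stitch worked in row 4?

Result:
p

Derivation:
Row 4: (4-1) mod 3 = 0, so use chart row 1. Even row -> WS.
Chart row 1 tiled across columns 1-14: k x k p k k k p k x k p k k
WS: work from column 14 back to column 1 (reverse the tiled row), swapping k<->p (o and x unchanged).
Row 4 as worked: p p k p x p k p p p k p x p
Stitch 12 in working order -> p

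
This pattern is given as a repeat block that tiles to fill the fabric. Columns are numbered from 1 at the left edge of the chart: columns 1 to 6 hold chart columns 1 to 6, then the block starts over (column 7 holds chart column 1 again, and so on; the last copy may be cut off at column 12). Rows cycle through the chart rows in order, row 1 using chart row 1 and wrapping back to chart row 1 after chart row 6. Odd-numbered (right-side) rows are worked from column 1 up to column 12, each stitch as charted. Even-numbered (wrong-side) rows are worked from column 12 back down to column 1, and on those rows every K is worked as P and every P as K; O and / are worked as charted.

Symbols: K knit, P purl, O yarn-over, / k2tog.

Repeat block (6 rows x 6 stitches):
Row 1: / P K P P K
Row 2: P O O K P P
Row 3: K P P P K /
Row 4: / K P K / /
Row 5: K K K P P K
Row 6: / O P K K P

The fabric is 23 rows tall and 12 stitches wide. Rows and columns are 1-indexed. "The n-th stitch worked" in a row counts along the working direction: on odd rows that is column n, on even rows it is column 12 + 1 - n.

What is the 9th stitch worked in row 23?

Row 23 uses chart row ((23-1) mod 6)+1 = 5. Row 23 is odd, so RS.
Chart row 5 tiled across columns 1-12: K K K P P K K K K P P K
RS row: no reversal, no swap; stitch n worked = column n.
Stitch 9 in working order -> K

== STITCH ==
K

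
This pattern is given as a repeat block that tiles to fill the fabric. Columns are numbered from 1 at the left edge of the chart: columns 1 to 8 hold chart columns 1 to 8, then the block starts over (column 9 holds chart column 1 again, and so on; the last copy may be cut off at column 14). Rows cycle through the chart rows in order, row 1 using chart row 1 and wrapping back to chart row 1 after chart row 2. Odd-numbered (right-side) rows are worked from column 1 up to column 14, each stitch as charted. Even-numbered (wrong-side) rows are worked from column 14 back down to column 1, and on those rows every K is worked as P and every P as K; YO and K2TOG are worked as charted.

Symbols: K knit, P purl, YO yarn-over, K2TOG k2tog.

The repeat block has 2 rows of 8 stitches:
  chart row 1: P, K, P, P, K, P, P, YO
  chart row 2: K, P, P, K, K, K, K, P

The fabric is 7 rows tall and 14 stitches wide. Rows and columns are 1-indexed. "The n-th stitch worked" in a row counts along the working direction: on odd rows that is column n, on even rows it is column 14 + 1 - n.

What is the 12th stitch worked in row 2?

Row 2: (2-1) mod 2 = 1, so use chart row 2. Even row -> WS.
Chart row 2 tiled across columns 1-14: K P P K K K K P K P P K K K
Wrong side: read the tiled row from column 14 down to 1 and exchange K with P (leave YO, K2TOG).
Row 2 as worked: P P P K K P K P P P P K K P
Stitch 12 in working order -> K

== STITCH ==
K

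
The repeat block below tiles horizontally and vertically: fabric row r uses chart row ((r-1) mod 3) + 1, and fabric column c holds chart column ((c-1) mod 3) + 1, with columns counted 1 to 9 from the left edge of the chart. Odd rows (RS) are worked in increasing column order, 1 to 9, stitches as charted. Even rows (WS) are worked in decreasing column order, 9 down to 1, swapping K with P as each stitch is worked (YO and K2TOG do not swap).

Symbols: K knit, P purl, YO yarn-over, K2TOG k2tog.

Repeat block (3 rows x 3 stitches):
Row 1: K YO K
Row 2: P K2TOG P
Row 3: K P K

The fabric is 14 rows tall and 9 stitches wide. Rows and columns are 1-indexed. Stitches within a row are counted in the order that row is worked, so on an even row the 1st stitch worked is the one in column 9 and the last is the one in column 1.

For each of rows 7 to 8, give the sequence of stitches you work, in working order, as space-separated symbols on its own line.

Row 7: chart row 1, RS - tile across columns 1-9 and work as-is.
Row 8: chart row 2, WS - tiled (columns 1-9): P K2TOG P P K2TOG P P K2TOG P; work from column 9 back to 1 with K<->P swapped.

Rows as worked:
K YO K K YO K K YO K
K K2TOG K K K2TOG K K K2TOG K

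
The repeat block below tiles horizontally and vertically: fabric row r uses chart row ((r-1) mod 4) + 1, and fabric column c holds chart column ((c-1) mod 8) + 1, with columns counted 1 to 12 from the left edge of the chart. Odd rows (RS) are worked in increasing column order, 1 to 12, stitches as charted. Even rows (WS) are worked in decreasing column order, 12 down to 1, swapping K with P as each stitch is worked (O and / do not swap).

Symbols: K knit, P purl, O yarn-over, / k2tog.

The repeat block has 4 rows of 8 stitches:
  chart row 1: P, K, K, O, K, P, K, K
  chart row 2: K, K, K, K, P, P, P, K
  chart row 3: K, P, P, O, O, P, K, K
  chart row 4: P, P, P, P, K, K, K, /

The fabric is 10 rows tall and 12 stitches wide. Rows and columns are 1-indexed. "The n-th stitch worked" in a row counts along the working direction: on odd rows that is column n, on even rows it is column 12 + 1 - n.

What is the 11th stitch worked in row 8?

== STITCH ==
K

Derivation:
For row 8: chart row = ((8-1) mod 4) + 1 = 4; this is a WS (even) row.
Chart row 4 tiled across columns 1-12: P P P P K K K / P P P P
Wrong side: read the tiled row from column 12 down to 1 and exchange K with P (leave O, /).
Row 8 as worked: K K K K / P P P K K K K
The 11th stitch worked is K.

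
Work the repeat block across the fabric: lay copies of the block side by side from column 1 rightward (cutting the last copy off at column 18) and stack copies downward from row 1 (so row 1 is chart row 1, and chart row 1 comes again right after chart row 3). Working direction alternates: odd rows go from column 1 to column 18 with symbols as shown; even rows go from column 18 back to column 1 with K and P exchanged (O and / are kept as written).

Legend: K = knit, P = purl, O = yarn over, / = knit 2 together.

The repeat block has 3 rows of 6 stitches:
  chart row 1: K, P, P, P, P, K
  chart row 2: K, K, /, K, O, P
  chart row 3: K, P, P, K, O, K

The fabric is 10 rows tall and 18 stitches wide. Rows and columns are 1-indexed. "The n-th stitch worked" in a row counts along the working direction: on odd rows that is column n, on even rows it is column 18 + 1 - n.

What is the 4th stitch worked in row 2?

Result:
/

Derivation:
Row 2: (2-1) mod 3 = 1, so use chart row 2. Even row -> WS.
Chart row 2 tiled across columns 1-18: K K / K O P K K / K O P K K / K O P
WS: work from column 18 back to column 1 (reverse the tiled row), swapping K<->P (O and / unchanged).
Row 2 as worked: K O P / P P K O P / P P K O P / P P
Counting 4 along the worked row gives /.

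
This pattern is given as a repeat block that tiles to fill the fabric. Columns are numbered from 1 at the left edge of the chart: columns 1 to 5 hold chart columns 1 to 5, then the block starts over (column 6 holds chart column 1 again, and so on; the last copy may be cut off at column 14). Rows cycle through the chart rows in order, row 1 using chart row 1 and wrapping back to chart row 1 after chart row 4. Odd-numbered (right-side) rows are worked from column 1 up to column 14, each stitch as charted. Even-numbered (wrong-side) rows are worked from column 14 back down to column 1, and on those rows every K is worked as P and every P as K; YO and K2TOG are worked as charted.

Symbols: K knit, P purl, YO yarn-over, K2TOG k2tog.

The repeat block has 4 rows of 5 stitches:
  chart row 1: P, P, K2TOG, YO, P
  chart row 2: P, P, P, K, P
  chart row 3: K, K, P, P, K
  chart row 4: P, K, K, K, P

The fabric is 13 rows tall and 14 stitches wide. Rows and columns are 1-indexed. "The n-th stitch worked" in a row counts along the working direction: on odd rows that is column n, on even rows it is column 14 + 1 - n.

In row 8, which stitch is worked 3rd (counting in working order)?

== STITCH ==
P

Derivation:
Row 8: (8-1) mod 4 = 3, so use chart row 4. Even row -> WS.
Chart row 4 tiled across columns 1-14: P K K K P P K K K P P K K K
WS row: flip the tiled sequence (start at column 14) and apply K<->P; YO and K2TOG stay.
Row 8 as worked: P P P K K P P P K K P P P K
Counting 3 along the worked row gives P.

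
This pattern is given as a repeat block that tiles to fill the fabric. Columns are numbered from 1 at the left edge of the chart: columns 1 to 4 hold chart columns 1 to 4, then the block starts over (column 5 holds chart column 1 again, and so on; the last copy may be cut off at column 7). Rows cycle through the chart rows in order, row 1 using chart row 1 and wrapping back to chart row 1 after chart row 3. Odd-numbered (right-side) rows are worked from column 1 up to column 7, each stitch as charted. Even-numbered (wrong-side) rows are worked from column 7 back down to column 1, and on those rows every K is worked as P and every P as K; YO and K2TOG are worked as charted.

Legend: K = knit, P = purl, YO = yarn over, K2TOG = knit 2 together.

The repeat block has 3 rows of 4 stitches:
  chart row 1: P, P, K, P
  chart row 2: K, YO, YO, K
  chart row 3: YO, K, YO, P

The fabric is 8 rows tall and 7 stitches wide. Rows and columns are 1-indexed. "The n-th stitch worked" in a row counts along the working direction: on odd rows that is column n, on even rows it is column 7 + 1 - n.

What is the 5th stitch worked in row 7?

Row 7 uses chart row ((7-1) mod 3)+1 = 1. Row 7 is odd, so RS.
Chart row 1 tiled across columns 1-7: P P K P P P K
RS row: no reversal, no swap; stitch n worked = column n.
Counting 5 along the worked row gives P.

Result:
P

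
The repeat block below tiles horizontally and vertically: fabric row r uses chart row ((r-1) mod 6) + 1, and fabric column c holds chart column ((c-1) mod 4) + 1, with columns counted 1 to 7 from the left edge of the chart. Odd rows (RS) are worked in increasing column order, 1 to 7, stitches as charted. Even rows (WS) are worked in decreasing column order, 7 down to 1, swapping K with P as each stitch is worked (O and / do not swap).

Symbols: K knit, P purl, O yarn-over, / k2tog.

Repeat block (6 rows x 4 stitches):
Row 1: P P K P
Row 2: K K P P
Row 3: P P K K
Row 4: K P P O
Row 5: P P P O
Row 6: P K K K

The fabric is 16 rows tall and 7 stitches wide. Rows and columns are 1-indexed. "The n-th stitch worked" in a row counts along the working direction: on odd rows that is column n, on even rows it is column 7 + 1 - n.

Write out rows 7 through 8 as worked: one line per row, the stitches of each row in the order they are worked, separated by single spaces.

Row 7: chart row 1, RS - tile across columns 1-7 and work as-is.
Row 8: chart row 2, WS - tiled (columns 1-7): K K P P K K P; work from column 7 back to 1 with K<->P swapped.

== ROWS AS WORKED ==
P P K P P P K
K P P K K P P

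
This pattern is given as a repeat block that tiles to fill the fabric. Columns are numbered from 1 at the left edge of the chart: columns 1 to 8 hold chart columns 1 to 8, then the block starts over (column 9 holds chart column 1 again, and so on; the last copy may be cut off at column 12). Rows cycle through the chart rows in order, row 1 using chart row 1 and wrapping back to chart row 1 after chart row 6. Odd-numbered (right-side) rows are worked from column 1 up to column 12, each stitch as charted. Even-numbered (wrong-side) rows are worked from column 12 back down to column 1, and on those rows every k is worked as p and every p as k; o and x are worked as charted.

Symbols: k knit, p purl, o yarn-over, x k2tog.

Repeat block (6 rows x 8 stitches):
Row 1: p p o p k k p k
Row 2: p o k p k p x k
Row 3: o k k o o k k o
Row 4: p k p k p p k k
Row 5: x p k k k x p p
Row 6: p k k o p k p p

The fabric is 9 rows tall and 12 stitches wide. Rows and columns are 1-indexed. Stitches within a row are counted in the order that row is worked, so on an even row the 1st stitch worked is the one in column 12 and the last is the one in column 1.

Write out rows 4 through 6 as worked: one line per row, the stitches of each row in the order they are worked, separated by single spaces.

== ROWS AS WORKED ==
p k p k p p k k p k p k
x p k k k x p p x p k k
o p p k k k p k o p p k

Derivation:
Row 4: chart row 4, WS - tiled (columns 1-12): p k p k p p k k p k p k; work from column 12 back to 1 with k<->p swapped.
Row 5: chart row 5, RS - tile across columns 1-12 and work as-is.
Row 6: chart row 6, WS - tiled (columns 1-12): p k k o p k p p p k k o; work from column 12 back to 1 with k<->p swapped.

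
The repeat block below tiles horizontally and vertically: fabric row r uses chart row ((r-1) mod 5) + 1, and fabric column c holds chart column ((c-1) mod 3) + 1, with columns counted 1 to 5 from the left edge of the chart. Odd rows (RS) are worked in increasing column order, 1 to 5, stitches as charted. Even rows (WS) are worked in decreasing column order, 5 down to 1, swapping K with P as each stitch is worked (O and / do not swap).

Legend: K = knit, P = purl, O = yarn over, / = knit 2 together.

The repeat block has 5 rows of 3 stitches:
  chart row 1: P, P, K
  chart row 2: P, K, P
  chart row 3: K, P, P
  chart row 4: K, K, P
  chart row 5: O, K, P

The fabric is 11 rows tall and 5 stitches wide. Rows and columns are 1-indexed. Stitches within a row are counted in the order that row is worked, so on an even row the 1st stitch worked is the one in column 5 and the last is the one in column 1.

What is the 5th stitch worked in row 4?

For row 4: chart row = ((4-1) mod 5) + 1 = 4; this is a WS (even) row.
Chart row 4 tiled across columns 1-5: K K P K K
WS: work from column 5 back to column 1 (reverse the tiled row), swapping K<->P (O and / unchanged).
Row 4 as worked: P P K P P
The 5th stitch worked is P.

Result:
P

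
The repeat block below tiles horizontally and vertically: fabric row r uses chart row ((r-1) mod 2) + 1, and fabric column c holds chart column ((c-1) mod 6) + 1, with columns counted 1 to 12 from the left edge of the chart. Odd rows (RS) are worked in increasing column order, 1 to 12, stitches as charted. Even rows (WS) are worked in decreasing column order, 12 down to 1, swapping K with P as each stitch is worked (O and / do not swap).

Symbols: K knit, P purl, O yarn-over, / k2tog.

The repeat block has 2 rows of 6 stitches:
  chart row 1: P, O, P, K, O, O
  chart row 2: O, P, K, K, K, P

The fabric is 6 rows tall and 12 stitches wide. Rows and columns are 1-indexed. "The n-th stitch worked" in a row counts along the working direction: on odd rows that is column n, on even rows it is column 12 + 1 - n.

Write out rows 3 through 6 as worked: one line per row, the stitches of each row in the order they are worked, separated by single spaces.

Rows as worked:
P O P K O O P O P K O O
K P P P K O K P P P K O
P O P K O O P O P K O O
K P P P K O K P P P K O

Derivation:
Row 3: chart row 1, RS - tile across columns 1-12 and work as-is.
Row 4: chart row 2, WS - tiled (columns 1-12): O P K K K P O P K K K P; work from column 12 back to 1 with K<->P swapped.
Row 5: chart row 1, RS - tile across columns 1-12 and work as-is.
Row 6: chart row 2, WS - tiled (columns 1-12): O P K K K P O P K K K P; work from column 12 back to 1 with K<->P swapped.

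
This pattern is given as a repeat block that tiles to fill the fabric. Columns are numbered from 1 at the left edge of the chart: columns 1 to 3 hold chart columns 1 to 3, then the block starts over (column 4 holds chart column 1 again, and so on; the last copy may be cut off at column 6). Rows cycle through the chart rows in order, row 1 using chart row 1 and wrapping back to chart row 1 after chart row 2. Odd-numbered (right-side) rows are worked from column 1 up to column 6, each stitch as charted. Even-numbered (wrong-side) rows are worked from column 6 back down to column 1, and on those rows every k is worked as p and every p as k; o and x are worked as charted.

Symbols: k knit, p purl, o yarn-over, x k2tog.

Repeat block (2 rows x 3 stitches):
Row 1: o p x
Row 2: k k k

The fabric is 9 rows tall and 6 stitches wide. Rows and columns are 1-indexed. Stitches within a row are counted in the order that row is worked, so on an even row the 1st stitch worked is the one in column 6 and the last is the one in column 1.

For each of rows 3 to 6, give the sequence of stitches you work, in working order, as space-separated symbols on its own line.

Row 3: chart row 1, RS - tile across columns 1-6 and work as-is.
Row 4: chart row 2, WS - tiled (columns 1-6): k k k k k k; work from column 6 back to 1 with k<->p swapped.
Row 5: chart row 1, RS - tile across columns 1-6 and work as-is.
Row 6: chart row 2, WS - tiled (columns 1-6): k k k k k k; work from column 6 back to 1 with k<->p swapped.

Rows as worked:
o p x o p x
p p p p p p
o p x o p x
p p p p p p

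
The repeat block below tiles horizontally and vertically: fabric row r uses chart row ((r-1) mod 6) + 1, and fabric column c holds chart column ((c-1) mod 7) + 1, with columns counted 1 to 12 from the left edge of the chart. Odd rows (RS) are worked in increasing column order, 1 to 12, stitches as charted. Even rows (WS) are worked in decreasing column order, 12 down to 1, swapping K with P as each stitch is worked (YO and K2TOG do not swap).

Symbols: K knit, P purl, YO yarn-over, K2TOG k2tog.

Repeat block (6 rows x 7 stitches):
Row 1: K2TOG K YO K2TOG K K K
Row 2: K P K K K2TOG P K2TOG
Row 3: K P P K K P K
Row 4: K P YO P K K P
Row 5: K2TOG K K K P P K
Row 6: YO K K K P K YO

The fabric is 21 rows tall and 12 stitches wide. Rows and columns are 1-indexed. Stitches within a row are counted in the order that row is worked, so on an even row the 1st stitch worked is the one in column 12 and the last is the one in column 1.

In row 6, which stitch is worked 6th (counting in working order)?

== STITCH ==
YO

Derivation:
Row 6 uses chart row ((6-1) mod 6)+1 = 6. Row 6 is even, so WS.
Chart row 6 tiled across columns 1-12: YO K K K P K YO YO K K K P
WS row: flip the tiled sequence (start at column 12) and apply K<->P; YO and K2TOG stay.
Row 6 as worked: K P P P YO YO P K P P P YO
The 6th stitch worked is YO.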